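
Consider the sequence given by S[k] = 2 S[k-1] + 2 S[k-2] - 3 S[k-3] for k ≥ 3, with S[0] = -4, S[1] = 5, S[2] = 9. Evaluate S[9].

6112

S[3] = 2*9 + 2*5 - 3*(-4) = 40
S[4] = 2*40 + 2*9 - 3*5 = 83
S[5] = 2*83 + 2*40 - 3*9 = 219
S[6] = 2*219 + 2*83 - 3*40 = 484
S[7] = 2*484 + 2*219 - 3*83 = 1157
S[8] = 2*1157 + 2*484 - 3*219 = 2625
S[9] = 2*2625 + 2*1157 - 3*484 = 6112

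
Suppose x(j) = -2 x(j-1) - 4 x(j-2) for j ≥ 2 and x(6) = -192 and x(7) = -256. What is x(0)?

Rearranging, x(j-2) = (x(j) + 2 x(j-1)) / -4.
x(5) = (-256 + 2*(-192)) / -4 = -640/-4 = 160
x(4) = (-192 + 2*160) / -4 = 128/-4 = -32
x(3) = (160 + 2*(-32)) / -4 = 96/-4 = -24
x(2) = (-32 + 2*(-24)) / -4 = -80/-4 = 20
x(1) = (-24 + 2*20) / -4 = 16/-4 = -4
x(0) = (20 + 2*(-4)) / -4 = 12/-4 = -3

-3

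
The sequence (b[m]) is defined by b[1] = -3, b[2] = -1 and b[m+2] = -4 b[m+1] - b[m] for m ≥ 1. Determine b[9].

b[3] = -4·(-1) - (-3) = 7
b[4] = -4·7 - (-1) = -27
b[5] = -4·(-27) - 7 = 101
b[6] = -4·101 - (-27) = -377
b[7] = -4·(-377) - 101 = 1407
b[8] = -4·1407 - (-377) = -5251
b[9] = -4·(-5251) - 1407 = 19597

19597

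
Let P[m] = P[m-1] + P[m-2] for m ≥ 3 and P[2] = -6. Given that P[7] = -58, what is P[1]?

Let P[1] = w.
P[3] = -6 + w
P[4] = -12 + w
P[5] = -18 + 2w
P[6] = -30 + 3w
P[7] = -48 + 5w
So -48 + 5w = -58, giving w = -2.

-2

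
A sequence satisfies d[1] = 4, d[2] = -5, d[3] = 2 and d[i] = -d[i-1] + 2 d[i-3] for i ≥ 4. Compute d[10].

d[4] = -2 + 2·4 = 6
d[5] = -6 + 2·(-5) = -16
d[6] = -(-16) + 2·2 = 20
d[7] = -20 + 2·6 = -8
d[8] = -(-8) + 2·(-16) = -24
d[9] = -(-24) + 2·20 = 64
d[10] = -64 + 2·(-8) = -80

-80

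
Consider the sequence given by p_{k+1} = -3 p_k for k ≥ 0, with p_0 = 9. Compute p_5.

-2187

p_1 = -3(9) = -27
p_2 = -3(-27) = 81
p_3 = -3(81) = -243
p_4 = -3(-243) = 729
p_5 = -3(729) = -2187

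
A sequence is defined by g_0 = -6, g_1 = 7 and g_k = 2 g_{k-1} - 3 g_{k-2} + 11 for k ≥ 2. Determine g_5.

g_2 = 2(7) - 3(-6) + 11 = 43
g_3 = 2(43) - 3(7) + 11 = 76
g_4 = 2(76) - 3(43) + 11 = 34
g_5 = 2(34) - 3(76) + 11 = -149

-149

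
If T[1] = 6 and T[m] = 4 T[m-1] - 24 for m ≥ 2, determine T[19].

-137438953464

The fixed point is -24/(1 - 4) = 8, so T[m] - 8 = 4(T[m-1] - 8).
Hence T[m] = -2·4^{m-1} + 8.
T[19] = -2·4^{18} + 8 = -2·68719476736 + 8 = -137438953464.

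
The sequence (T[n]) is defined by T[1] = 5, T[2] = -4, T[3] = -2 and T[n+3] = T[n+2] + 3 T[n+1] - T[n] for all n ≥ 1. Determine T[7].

T[4] = (-2) + 3(-4) - 5 = -19
T[5] = (-19) + 3(-2) - (-4) = -21
T[6] = (-21) + 3(-19) - (-2) = -76
T[7] = (-76) + 3(-21) - (-19) = -120

-120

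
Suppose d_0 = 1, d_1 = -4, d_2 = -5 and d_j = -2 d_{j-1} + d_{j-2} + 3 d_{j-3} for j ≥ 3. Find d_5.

64

d_3 = -2(-5) + (-4) + 3(1) = 9
d_4 = -2(9) + (-5) + 3(-4) = -35
d_5 = -2(-35) + 9 + 3(-5) = 64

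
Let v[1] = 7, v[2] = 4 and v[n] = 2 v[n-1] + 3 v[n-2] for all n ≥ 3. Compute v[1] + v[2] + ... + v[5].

337

v[3] = 2·4 + 3·7 = 29
v[4] = 2·29 + 3·4 = 70
v[5] = 2·70 + 3·29 = 227
Sum = 7 + 4 + 29 + 70 + 227 = 337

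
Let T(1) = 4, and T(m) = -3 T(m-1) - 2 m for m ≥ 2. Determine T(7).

3550

T(2) = -3(4) - 4 = -16
T(3) = -3(-16) - 6 = 42
T(4) = -3(42) - 8 = -134
T(5) = -3(-134) - 10 = 392
T(6) = -3(392) - 12 = -1188
T(7) = -3(-1188) - 14 = 3550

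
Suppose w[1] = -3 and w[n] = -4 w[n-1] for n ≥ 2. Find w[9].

w[2] = -4·(-3) = 12
w[3] = -4·12 = -48
w[4] = -4·(-48) = 192
w[5] = -4·192 = -768
w[6] = -4·(-768) = 3072
w[7] = -4·3072 = -12288
w[8] = -4·(-12288) = 49152
w[9] = -4·49152 = -196608

-196608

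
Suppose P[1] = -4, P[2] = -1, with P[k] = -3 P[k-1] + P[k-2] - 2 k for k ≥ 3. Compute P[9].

-5887

P[3] = -3·(-1) + (-4) - 6 = -7
P[4] = -3·(-7) + (-1) - 8 = 12
P[5] = -3·12 + (-7) - 10 = -53
P[6] = -3·(-53) + 12 - 12 = 159
P[7] = -3·159 + (-53) - 14 = -544
P[8] = -3·(-544) + 159 - 16 = 1775
P[9] = -3·1775 + (-544) - 18 = -5887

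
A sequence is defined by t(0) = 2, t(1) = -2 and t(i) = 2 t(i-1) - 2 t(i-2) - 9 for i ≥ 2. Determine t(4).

-53

t(2) = 2*(-2) - 2*2 - 9 = -17
t(3) = 2*(-17) - 2*(-2) - 9 = -39
t(4) = 2*(-39) - 2*(-17) - 9 = -53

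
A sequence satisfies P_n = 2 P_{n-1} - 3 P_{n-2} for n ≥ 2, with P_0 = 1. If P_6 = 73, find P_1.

Let P_1 = w.
P_2 = -3 + 2w
P_3 = -6 + w
P_4 = -3 - 4w
P_5 = 12 - 11w
P_6 = 33 - 10w
So 33 - 10w = 73, giving w = -4.

-4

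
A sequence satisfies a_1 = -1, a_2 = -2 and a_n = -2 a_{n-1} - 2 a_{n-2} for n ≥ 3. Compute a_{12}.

a_3 = -2*(-2) - 2*(-1) = 6
a_4 = -2*6 - 2*(-2) = -8
a_5 = -2*(-8) - 2*6 = 4
a_6 = -2*4 - 2*(-8) = 8
a_7 = -2*8 - 2*4 = -24
a_8 = -2*(-24) - 2*8 = 32
a_9 = -2*32 - 2*(-24) = -16
a_{10} = -2*(-16) - 2*32 = -32
a_{11} = -2*(-32) - 2*(-16) = 96
a_{12} = -2*96 - 2*(-32) = -128

-128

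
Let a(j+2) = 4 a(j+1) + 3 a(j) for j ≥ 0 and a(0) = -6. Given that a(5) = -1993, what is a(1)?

-1

Let a(1) = v.
a(2) = -18 + 4v
a(3) = -72 + 19v
a(4) = -342 + 88v
a(5) = -1584 + 409v
So -1584 + 409v = -1993, giving v = -1.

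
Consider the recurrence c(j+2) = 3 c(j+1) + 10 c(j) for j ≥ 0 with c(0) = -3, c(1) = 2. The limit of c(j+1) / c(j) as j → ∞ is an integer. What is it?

5

The characteristic equation is r^2 - 3r - 10 = 0, which factors as (r - 5)(r + 2) = 0.
So the roots are 5 and -2. Since |5| > |-2| and the coefficient of 5^j is non-zero, the ratio tends to 5.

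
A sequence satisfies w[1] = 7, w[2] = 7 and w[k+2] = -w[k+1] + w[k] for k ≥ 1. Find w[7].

-21

w[3] = -7 + 7 = 0
w[4] = -0 + 7 = 7
w[5] = -7 + 0 = -7
w[6] = -(-7) + 7 = 14
w[7] = -14 + (-7) = -21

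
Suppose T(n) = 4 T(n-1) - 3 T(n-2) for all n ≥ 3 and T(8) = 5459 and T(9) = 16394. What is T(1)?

Rearranging, T(n-2) = (T(n) - 4 T(n-1)) / -3.
T(7) = (16394 - 4·5459) / -3 = -5442/-3 = 1814
T(6) = (5459 - 4·1814) / -3 = -1797/-3 = 599
T(5) = (1814 - 4·599) / -3 = -582/-3 = 194
T(4) = (599 - 4·194) / -3 = -177/-3 = 59
T(3) = (194 - 4·59) / -3 = -42/-3 = 14
T(2) = (59 - 4·14) / -3 = 3/-3 = -1
T(1) = (14 - 4·(-1)) / -3 = 18/-3 = -6

-6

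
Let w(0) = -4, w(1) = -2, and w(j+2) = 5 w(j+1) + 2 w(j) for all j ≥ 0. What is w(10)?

w(2) = 5*(-2) + 2*(-4) = -18
w(3) = 5*(-18) + 2*(-2) = -94
w(4) = 5*(-94) + 2*(-18) = -506
w(5) = 5*(-506) + 2*(-94) = -2718
w(6) = 5*(-2718) + 2*(-506) = -14602
w(7) = 5*(-14602) + 2*(-2718) = -78446
w(8) = 5*(-78446) + 2*(-14602) = -421434
w(9) = 5*(-421434) + 2*(-78446) = -2264062
w(10) = 5*(-2264062) + 2*(-421434) = -12163178

-12163178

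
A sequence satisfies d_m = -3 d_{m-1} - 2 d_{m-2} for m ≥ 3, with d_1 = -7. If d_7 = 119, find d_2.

5

Let d_2 = y.
d_3 = 14 - 3y
d_4 = -42 + 7y
d_5 = 98 - 15y
d_6 = -210 + 31y
d_7 = 434 - 63y
So 434 - 63y = 119, giving y = 5.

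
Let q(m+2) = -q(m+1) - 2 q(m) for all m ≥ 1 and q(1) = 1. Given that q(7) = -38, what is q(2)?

Let q(2) = w.
q(3) = -2 - w
q(4) = 2 - w
q(5) = 2 + 3w
q(6) = -6 - w
q(7) = 2 - 5w
So 2 - 5w = -38, giving w = 8.

8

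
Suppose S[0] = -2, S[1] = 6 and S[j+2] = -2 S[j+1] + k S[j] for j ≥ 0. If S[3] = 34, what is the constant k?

S[2] = -12 - 2k
S[3] = 24 + 10k
So 24 + 10k = 34, giving k = 1.

1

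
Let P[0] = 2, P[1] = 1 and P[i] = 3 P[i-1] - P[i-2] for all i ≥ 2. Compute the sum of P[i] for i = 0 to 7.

P[2] = 3*1 - 2 = 1
P[3] = 3*1 - 1 = 2
P[4] = 3*2 - 1 = 5
P[5] = 3*5 - 2 = 13
P[6] = 3*13 - 5 = 34
P[7] = 3*34 - 13 = 89
Sum = 2 + 1 + 1 + 2 + 5 + 13 + 34 + 89 = 147

147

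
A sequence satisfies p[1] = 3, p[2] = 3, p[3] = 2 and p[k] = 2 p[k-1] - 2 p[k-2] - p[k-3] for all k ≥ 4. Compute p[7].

p[4] = 2(2) - 2(3) - 3 = -5
p[5] = 2(-5) - 2(2) - 3 = -17
p[6] = 2(-17) - 2(-5) - 2 = -26
p[7] = 2(-26) - 2(-17) - (-5) = -13

-13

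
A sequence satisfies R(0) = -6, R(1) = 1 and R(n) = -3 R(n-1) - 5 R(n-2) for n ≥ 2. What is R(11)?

-48611

R(2) = -3*1 - 5*(-6) = 27
R(3) = -3*27 - 5*1 = -86
R(4) = -3*(-86) - 5*27 = 123
R(5) = -3*123 - 5*(-86) = 61
R(6) = -3*61 - 5*123 = -798
R(7) = -3*(-798) - 5*61 = 2089
R(8) = -3*2089 - 5*(-798) = -2277
R(9) = -3*(-2277) - 5*2089 = -3614
R(10) = -3*(-3614) - 5*(-2277) = 22227
R(11) = -3*22227 - 5*(-3614) = -48611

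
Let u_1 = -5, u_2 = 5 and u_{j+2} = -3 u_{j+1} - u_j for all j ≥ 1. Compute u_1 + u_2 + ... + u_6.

120

u_3 = -3(5) - (-5) = -10
u_4 = -3(-10) - 5 = 25
u_5 = -3(25) - (-10) = -65
u_6 = -3(-65) - 25 = 170
Sum = (-5) + 5 + (-10) + 25 + (-65) + 170 = 120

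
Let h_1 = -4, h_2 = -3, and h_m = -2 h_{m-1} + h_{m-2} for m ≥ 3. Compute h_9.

548

h_3 = -2·(-3) + (-4) = 2
h_4 = -2·2 + (-3) = -7
h_5 = -2·(-7) + 2 = 16
h_6 = -2·16 + (-7) = -39
h_7 = -2·(-39) + 16 = 94
h_8 = -2·94 + (-39) = -227
h_9 = -2·(-227) + 94 = 548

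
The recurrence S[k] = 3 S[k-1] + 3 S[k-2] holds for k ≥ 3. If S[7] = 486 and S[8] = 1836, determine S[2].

Rearranging, S[k-2] = (S[k] - 3 S[k-1]) / 3.
S[6] = (1836 - 3*486) / 3 = 378/3 = 126
S[5] = (486 - 3*126) / 3 = 108/3 = 36
S[4] = (126 - 3*36) / 3 = 18/3 = 6
S[3] = (36 - 3*6) / 3 = 18/3 = 6
S[2] = (6 - 3*6) / 3 = -12/3 = -4

-4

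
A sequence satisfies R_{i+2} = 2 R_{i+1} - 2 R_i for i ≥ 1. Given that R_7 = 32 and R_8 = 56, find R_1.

3

Rearranging, R_{i-2} = (R_i - 2 R_{i-1}) / -2.
R_6 = (56 - 2·32) / -2 = -8/-2 = 4
R_5 = (32 - 2·4) / -2 = 24/-2 = -12
R_4 = (4 - 2·(-12)) / -2 = 28/-2 = -14
R_3 = (-12 - 2·(-14)) / -2 = 16/-2 = -8
R_2 = (-14 - 2·(-8)) / -2 = 2/-2 = -1
R_1 = (-8 - 2·(-1)) / -2 = -6/-2 = 3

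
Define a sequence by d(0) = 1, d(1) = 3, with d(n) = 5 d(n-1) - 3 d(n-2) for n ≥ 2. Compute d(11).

d(2) = 5(3) - 3(1) = 12
d(3) = 5(12) - 3(3) = 51
d(4) = 5(51) - 3(12) = 219
d(5) = 5(219) - 3(51) = 942
d(6) = 5(942) - 3(219) = 4053
d(7) = 5(4053) - 3(942) = 17439
d(8) = 5(17439) - 3(4053) = 75036
d(9) = 5(75036) - 3(17439) = 322863
d(10) = 5(322863) - 3(75036) = 1389207
d(11) = 5(1389207) - 3(322863) = 5977446

5977446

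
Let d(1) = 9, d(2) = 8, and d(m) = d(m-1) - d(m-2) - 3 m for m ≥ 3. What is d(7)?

d(3) = 8 - 9 - 9 = -10
d(4) = (-10) - 8 - 12 = -30
d(5) = (-30) - (-10) - 15 = -35
d(6) = (-35) - (-30) - 18 = -23
d(7) = (-23) - (-35) - 21 = -9

-9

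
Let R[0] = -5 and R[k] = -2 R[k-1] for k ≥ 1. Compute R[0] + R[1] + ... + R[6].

-215

R[1] = -2(-5) = 10
R[2] = -2(10) = -20
R[3] = -2(-20) = 40
R[4] = -2(40) = -80
R[5] = -2(-80) = 160
R[6] = -2(160) = -320
Sum = (-5) + 10 + (-20) + 40 + (-80) + 160 + (-320) = -215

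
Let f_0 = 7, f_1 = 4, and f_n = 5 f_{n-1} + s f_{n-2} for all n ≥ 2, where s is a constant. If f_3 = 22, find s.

-2

f_2 = 20 + 7s
f_3 = 100 + 39s
So 100 + 39s = 22, giving s = -2.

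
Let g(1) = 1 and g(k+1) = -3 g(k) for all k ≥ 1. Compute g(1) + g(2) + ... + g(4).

g(2) = -3*1 = -3
g(3) = -3*(-3) = 9
g(4) = -3*9 = -27
Sum = 1 + (-3) + 9 + (-27) = -20

-20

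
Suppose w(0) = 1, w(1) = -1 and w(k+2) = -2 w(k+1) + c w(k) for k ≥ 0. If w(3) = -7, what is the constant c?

w(2) = 2 + c
w(3) = -4 - 3c
So -4 - 3c = -7, giving c = 1.

1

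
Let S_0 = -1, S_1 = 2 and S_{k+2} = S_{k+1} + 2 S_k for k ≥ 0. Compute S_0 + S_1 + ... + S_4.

9

S_2 = 2 + 2*(-1) = 0
S_3 = 0 + 2*2 = 4
S_4 = 4 + 2*0 = 4
Sum = (-1) + 2 + 0 + 4 + 4 = 9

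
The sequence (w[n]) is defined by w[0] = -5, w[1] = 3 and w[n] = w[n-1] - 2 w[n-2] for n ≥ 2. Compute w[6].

5

w[2] = 3 - 2(-5) = 13
w[3] = 13 - 2(3) = 7
w[4] = 7 - 2(13) = -19
w[5] = (-19) - 2(7) = -33
w[6] = (-33) - 2(-19) = 5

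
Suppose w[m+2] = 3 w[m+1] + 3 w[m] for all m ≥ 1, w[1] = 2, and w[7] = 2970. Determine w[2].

Let w[2] = v.
w[3] = 6 + 3v
w[4] = 18 + 12v
w[5] = 72 + 45v
w[6] = 270 + 171v
w[7] = 1026 + 648v
So 1026 + 648v = 2970, giving v = 3.

3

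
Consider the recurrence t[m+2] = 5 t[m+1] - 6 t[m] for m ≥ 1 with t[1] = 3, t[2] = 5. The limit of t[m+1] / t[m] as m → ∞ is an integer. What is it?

The characteristic equation is r^2 - 5r + 6 = 0, which factors as (r - 3)(r - 2) = 0.
So the roots are 3 and 2. Since |3| > |2| and the coefficient of 3^m is non-zero, the ratio tends to 3.

3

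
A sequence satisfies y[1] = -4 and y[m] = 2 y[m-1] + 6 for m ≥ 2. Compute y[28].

268435450

The fixed point is 6/(1 - 2) = -6, so y[m] + 6 = 2(y[m-1] + 6).
Hence y[m] = 2·2^{m-1} - 6.
y[28] = 2·2^{27} - 6 = 2·134217728 - 6 = 268435450.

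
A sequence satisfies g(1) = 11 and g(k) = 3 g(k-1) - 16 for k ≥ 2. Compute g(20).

3486784409

The fixed point is -16/(1 - 3) = 8, so g(k) - 8 = 3(g(k-1) - 8).
Hence g(k) = 3·3^{k-1} + 8.
g(20) = 3·3^{19} + 8 = 3·1162261467 + 8 = 3486784409.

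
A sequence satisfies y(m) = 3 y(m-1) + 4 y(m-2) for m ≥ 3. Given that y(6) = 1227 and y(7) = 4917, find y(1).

3

Rearranging, y(m-2) = (y(m) - 3 y(m-1)) / 4.
y(5) = (4917 - 3·1227) / 4 = 1236/4 = 309
y(4) = (1227 - 3·309) / 4 = 300/4 = 75
y(3) = (309 - 3·75) / 4 = 84/4 = 21
y(2) = (75 - 3·21) / 4 = 12/4 = 3
y(1) = (21 - 3·3) / 4 = 12/4 = 3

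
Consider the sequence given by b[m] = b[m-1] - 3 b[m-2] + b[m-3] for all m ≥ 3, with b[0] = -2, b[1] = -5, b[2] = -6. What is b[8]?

b[3] = (-6) - 3·(-5) + (-2) = 7
b[4] = 7 - 3·(-6) + (-5) = 20
b[5] = 20 - 3·7 + (-6) = -7
b[6] = (-7) - 3·20 + 7 = -60
b[7] = (-60) - 3·(-7) + 20 = -19
b[8] = (-19) - 3·(-60) + (-7) = 154

154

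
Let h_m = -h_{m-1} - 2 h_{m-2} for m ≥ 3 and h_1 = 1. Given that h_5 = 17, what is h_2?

5

Let h_2 = x.
h_3 = -2 - x
h_4 = 2 - x
h_5 = 2 + 3x
So 2 + 3x = 17, giving x = 5.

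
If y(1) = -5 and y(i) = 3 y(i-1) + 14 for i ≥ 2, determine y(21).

The fixed point is 14/(1 - 3) = -7, so y(i) + 7 = 3(y(i-1) + 7).
Hence y(i) = 2·3^{i-1} - 7.
y(21) = 2·3^{20} - 7 = 2·3486784401 - 7 = 6973568795.

6973568795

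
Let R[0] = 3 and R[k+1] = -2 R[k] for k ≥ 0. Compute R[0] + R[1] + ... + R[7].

R[1] = -2*3 = -6
R[2] = -2*(-6) = 12
R[3] = -2*12 = -24
R[4] = -2*(-24) = 48
R[5] = -2*48 = -96
R[6] = -2*(-96) = 192
R[7] = -2*192 = -384
Sum = 3 + (-6) + 12 + (-24) + 48 + (-96) + 192 + (-384) = -255

-255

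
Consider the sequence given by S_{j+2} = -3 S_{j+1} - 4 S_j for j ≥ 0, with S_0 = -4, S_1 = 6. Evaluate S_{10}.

-2402

S_2 = -3(6) - 4(-4) = -2
S_3 = -3(-2) - 4(6) = -18
S_4 = -3(-18) - 4(-2) = 62
S_5 = -3(62) - 4(-18) = -114
S_6 = -3(-114) - 4(62) = 94
S_7 = -3(94) - 4(-114) = 174
S_8 = -3(174) - 4(94) = -898
S_9 = -3(-898) - 4(174) = 1998
S_{10} = -3(1998) - 4(-898) = -2402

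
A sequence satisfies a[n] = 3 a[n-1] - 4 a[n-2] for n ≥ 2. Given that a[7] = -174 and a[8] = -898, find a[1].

Rearranging, a[n-2] = (a[n] - 3 a[n-1]) / -4.
a[6] = (-898 - 3(-174)) / -4 = -376/-4 = 94
a[5] = (-174 - 3(94)) / -4 = -456/-4 = 114
a[4] = (94 - 3(114)) / -4 = -248/-4 = 62
a[3] = (114 - 3(62)) / -4 = -72/-4 = 18
a[2] = (62 - 3(18)) / -4 = 8/-4 = -2
a[1] = (18 - 3(-2)) / -4 = 24/-4 = -6

-6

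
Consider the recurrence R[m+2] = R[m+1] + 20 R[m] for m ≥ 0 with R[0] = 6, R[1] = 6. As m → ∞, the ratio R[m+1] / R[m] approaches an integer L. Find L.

The characteristic equation is r^2 - r - 20 = 0, which factors as (r - 5)(r + 4) = 0.
So the roots are 5 and -4. Since |5| > |-4| and the coefficient of 5^m is non-zero, the ratio tends to 5.

5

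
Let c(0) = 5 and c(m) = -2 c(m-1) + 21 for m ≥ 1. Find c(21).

4194311

The fixed point is 21/(1 + 2) = 7, so c(m) - 7 = -2(c(m-1) - 7).
Hence c(m) = -2·(-2)^m + 7.
c(21) = -2·(-2)^{21} + 7 = -2·-2097152 + 7 = 4194311.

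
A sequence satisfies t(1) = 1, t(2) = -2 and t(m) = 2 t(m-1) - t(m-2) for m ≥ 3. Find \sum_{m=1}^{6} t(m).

-39

t(3) = 2*(-2) - 1 = -5
t(4) = 2*(-5) - (-2) = -8
t(5) = 2*(-8) - (-5) = -11
t(6) = 2*(-11) - (-8) = -14
Sum = 1 + (-2) + (-5) + (-8) + (-11) + (-14) = -39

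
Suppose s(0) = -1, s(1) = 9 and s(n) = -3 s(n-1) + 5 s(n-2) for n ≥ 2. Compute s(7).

43101

s(2) = -3·9 + 5·(-1) = -32
s(3) = -3·(-32) + 5·9 = 141
s(4) = -3·141 + 5·(-32) = -583
s(5) = -3·(-583) + 5·141 = 2454
s(6) = -3·2454 + 5·(-583) = -10277
s(7) = -3·(-10277) + 5·2454 = 43101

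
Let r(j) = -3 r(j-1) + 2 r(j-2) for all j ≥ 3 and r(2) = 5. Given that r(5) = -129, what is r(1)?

Let r(1) = v.
r(3) = -15 + 2v
r(4) = 55 - 6v
r(5) = -195 + 22v
So -195 + 22v = -129, giving v = 3.

3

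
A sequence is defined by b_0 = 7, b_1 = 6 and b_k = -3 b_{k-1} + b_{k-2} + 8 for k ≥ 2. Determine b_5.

223

b_2 = -3*6 + 7 + 8 = -3
b_3 = -3*(-3) + 6 + 8 = 23
b_4 = -3*23 + (-3) + 8 = -64
b_5 = -3*(-64) + 23 + 8 = 223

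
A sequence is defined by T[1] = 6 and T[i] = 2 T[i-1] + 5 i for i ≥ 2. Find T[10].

T[2] = 2·6 + 10 = 22
T[3] = 2·22 + 15 = 59
T[4] = 2·59 + 20 = 138
T[5] = 2·138 + 25 = 301
T[6] = 2·301 + 30 = 632
T[7] = 2·632 + 35 = 1299
T[8] = 2·1299 + 40 = 2638
T[9] = 2·2638 + 45 = 5321
T[10] = 2·5321 + 50 = 10692

10692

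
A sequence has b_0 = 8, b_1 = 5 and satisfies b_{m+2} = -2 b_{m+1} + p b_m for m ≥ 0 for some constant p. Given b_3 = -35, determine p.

5

b_2 = -10 + 8p
b_3 = 20 - 11p
So 20 - 11p = -35, giving p = 5.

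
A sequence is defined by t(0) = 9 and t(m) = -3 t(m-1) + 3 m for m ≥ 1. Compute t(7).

-18447

t(1) = -3*9 + 3 = -24
t(2) = -3*(-24) + 6 = 78
t(3) = -3*78 + 9 = -225
t(4) = -3*(-225) + 12 = 687
t(5) = -3*687 + 15 = -2046
t(6) = -3*(-2046) + 18 = 6156
t(7) = -3*6156 + 21 = -18447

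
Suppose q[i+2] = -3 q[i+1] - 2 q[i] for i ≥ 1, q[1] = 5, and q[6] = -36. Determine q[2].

Let q[2] = x.
q[3] = -10 - 3x
q[4] = 30 + 7x
q[5] = -70 - 15x
q[6] = 150 + 31x
So 150 + 31x = -36, giving x = -6.

-6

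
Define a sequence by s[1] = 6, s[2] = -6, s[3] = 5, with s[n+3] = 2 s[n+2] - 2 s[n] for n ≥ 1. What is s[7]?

s[4] = 2*5 - 2*6 = -2
s[5] = 2*(-2) - 2*(-6) = 8
s[6] = 2*8 - 2*5 = 6
s[7] = 2*6 - 2*(-2) = 16

16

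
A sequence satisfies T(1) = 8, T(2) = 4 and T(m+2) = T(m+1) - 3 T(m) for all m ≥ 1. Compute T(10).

T(3) = 4 - 3*8 = -20
T(4) = (-20) - 3*4 = -32
T(5) = (-32) - 3*(-20) = 28
T(6) = 28 - 3*(-32) = 124
T(7) = 124 - 3*28 = 40
T(8) = 40 - 3*124 = -332
T(9) = (-332) - 3*40 = -452
T(10) = (-452) - 3*(-332) = 544

544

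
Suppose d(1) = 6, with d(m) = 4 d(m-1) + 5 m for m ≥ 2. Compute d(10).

d(2) = 4(6) + 10 = 34
d(3) = 4(34) + 15 = 151
d(4) = 4(151) + 20 = 624
d(5) = 4(624) + 25 = 2521
d(6) = 4(2521) + 30 = 10114
d(7) = 4(10114) + 35 = 40491
d(8) = 4(40491) + 40 = 162004
d(9) = 4(162004) + 45 = 648061
d(10) = 4(648061) + 50 = 2592294

2592294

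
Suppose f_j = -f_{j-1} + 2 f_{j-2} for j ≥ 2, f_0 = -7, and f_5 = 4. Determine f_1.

-6

Let f_1 = v.
f_2 = -14 - v
f_3 = 14 + 3v
f_4 = -42 - 5v
f_5 = 70 + 11v
So 70 + 11v = 4, giving v = -6.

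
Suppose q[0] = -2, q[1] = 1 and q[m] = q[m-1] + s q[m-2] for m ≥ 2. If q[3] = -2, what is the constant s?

3

q[2] = 1 - 2s
q[3] = 1 - s
So 1 - s = -2, giving s = 3.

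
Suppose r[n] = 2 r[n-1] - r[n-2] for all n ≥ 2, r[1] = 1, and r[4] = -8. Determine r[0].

Let r[0] = w.
r[2] = 2 - w
r[3] = 3 - 2w
r[4] = 4 - 3w
So 4 - 3w = -8, giving w = 4.

4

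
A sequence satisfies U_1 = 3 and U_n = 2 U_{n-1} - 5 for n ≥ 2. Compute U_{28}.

The fixed point is -5/(1 - 2) = 5, so U_n - 5 = 2(U_{n-1} - 5).
Hence U_n = -2·2^{n-1} + 5.
U_{28} = -2·2^{27} + 5 = -2·134217728 + 5 = -268435451.

-268435451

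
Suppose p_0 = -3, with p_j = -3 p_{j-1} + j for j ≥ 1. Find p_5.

776

p_1 = -3*(-3) + 1 = 10
p_2 = -3*10 + 2 = -28
p_3 = -3*(-28) + 3 = 87
p_4 = -3*87 + 4 = -257
p_5 = -3*(-257) + 5 = 776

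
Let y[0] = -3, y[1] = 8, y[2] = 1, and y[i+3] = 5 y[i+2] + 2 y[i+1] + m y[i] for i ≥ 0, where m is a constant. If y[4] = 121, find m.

-2

y[3] = 21 - 3m
y[4] = 107 - 7m
So 107 - 7m = 121, giving m = -2.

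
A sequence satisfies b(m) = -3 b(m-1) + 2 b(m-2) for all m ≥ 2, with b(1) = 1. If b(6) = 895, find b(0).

5

Let b(0) = x.
b(2) = -3 + 2x
b(3) = 11 - 6x
b(4) = -39 + 22x
b(5) = 139 - 78x
b(6) = -495 + 278x
So -495 + 278x = 895, giving x = 5.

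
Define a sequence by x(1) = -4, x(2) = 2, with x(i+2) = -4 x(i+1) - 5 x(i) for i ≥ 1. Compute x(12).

x(3) = -4(2) - 5(-4) = 12
x(4) = -4(12) - 5(2) = -58
x(5) = -4(-58) - 5(12) = 172
x(6) = -4(172) - 5(-58) = -398
x(7) = -4(-398) - 5(172) = 732
x(8) = -4(732) - 5(-398) = -938
x(9) = -4(-938) - 5(732) = 92
x(10) = -4(92) - 5(-938) = 4322
x(11) = -4(4322) - 5(92) = -17748
x(12) = -4(-17748) - 5(4322) = 49382

49382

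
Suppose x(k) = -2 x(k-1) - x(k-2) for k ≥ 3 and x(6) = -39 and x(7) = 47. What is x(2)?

-7

Rearranging, x(k-2) = -(x(k) + 2 x(k-1)).
x(5) = -(47 + 2·(-39)) = 31
x(4) = -(-39 + 2·31) = -23
x(3) = -(31 + 2·(-23)) = 15
x(2) = -(-23 + 2·15) = -7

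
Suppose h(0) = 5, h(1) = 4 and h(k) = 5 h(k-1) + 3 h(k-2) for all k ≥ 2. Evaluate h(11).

166809097

h(2) = 5(4) + 3(5) = 35
h(3) = 5(35) + 3(4) = 187
h(4) = 5(187) + 3(35) = 1040
h(5) = 5(1040) + 3(187) = 5761
h(6) = 5(5761) + 3(1040) = 31925
h(7) = 5(31925) + 3(5761) = 176908
h(8) = 5(176908) + 3(31925) = 980315
h(9) = 5(980315) + 3(176908) = 5432299
h(10) = 5(5432299) + 3(980315) = 30102440
h(11) = 5(30102440) + 3(5432299) = 166809097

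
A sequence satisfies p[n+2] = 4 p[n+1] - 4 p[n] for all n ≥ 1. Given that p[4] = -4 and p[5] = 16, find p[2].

-7

Rearranging, p[n-2] = (p[n] - 4 p[n-1]) / -4.
p[3] = (16 - 4(-4)) / -4 = 32/-4 = -8
p[2] = (-4 - 4(-8)) / -4 = 28/-4 = -7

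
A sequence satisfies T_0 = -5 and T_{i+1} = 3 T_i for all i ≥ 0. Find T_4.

-405

T_1 = 3(-5) = -15
T_2 = 3(-15) = -45
T_3 = 3(-45) = -135
T_4 = 3(-135) = -405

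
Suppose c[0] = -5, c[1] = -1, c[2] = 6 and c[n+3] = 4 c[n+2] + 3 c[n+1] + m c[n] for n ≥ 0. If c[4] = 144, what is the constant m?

c[3] = 21 - 5m
c[4] = 102 - 21m
So 102 - 21m = 144, giving m = -2.

-2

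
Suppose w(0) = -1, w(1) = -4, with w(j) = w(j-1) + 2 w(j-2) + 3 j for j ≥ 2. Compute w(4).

w(2) = (-4) + 2(-1) + 6 = 0
w(3) = 0 + 2(-4) + 9 = 1
w(4) = 1 + 2(0) + 12 = 13

13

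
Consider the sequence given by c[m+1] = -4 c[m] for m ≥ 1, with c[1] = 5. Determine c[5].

c[2] = -4·5 = -20
c[3] = -4·(-20) = 80
c[4] = -4·80 = -320
c[5] = -4·(-320) = 1280

1280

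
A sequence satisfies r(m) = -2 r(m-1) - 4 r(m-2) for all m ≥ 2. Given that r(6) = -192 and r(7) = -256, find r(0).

-3

Rearranging, r(m-2) = (r(m) + 2 r(m-1)) / -4.
r(5) = (-256 + 2*(-192)) / -4 = -640/-4 = 160
r(4) = (-192 + 2*160) / -4 = 128/-4 = -32
r(3) = (160 + 2*(-32)) / -4 = 96/-4 = -24
r(2) = (-32 + 2*(-24)) / -4 = -80/-4 = 20
r(1) = (-24 + 2*20) / -4 = 16/-4 = -4
r(0) = (20 + 2*(-4)) / -4 = 12/-4 = -3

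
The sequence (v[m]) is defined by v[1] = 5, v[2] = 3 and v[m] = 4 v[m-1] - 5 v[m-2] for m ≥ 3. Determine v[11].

20627

v[3] = 4*3 - 5*5 = -13
v[4] = 4*(-13) - 5*3 = -67
v[5] = 4*(-67) - 5*(-13) = -203
v[6] = 4*(-203) - 5*(-67) = -477
v[7] = 4*(-477) - 5*(-203) = -893
v[8] = 4*(-893) - 5*(-477) = -1187
v[9] = 4*(-1187) - 5*(-893) = -283
v[10] = 4*(-283) - 5*(-1187) = 4803
v[11] = 4*4803 - 5*(-283) = 20627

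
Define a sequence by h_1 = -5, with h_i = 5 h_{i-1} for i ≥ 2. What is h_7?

-78125

h_2 = 5(-5) = -25
h_3 = 5(-25) = -125
h_4 = 5(-125) = -625
h_5 = 5(-625) = -3125
h_6 = 5(-3125) = -15625
h_7 = 5(-15625) = -78125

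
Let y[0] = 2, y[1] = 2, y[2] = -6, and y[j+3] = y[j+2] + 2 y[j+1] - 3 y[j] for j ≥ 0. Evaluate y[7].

y[3] = (-6) + 2*2 - 3*2 = -8
y[4] = (-8) + 2*(-6) - 3*2 = -26
y[5] = (-26) + 2*(-8) - 3*(-6) = -24
y[6] = (-24) + 2*(-26) - 3*(-8) = -52
y[7] = (-52) + 2*(-24) - 3*(-26) = -22

-22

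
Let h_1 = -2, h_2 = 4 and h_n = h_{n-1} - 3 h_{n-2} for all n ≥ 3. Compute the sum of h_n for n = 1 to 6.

h_3 = 4 - 3·(-2) = 10
h_4 = 10 - 3·4 = -2
h_5 = (-2) - 3·10 = -32
h_6 = (-32) - 3·(-2) = -26
Sum = (-2) + 4 + 10 + (-2) + (-32) + (-26) = -48

-48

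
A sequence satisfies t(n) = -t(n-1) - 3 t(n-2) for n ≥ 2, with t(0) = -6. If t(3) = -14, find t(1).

Let t(1) = z.
t(2) = 18 - z
t(3) = -18 - 2z
So -18 - 2z = -14, giving z = -2.

-2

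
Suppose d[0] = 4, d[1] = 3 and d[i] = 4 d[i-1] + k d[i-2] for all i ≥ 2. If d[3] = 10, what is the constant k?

-2

d[2] = 12 + 4k
d[3] = 48 + 19k
So 48 + 19k = 10, giving k = -2.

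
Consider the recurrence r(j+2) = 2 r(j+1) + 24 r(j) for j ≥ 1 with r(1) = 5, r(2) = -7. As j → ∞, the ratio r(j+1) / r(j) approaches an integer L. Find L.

The characteristic equation is r^2 - 2r - 24 = 0, which factors as (r - 6)(r + 4) = 0.
So the roots are 6 and -4. Since |6| > |-4| and the coefficient of 6^j is non-zero, the ratio tends to 6.

6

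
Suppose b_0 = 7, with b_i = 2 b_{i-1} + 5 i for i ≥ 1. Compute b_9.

b_1 = 2·7 + 5 = 19
b_2 = 2·19 + 10 = 48
b_3 = 2·48 + 15 = 111
b_4 = 2·111 + 20 = 242
b_5 = 2·242 + 25 = 509
b_6 = 2·509 + 30 = 1048
b_7 = 2·1048 + 35 = 2131
b_8 = 2·2131 + 40 = 4302
b_9 = 2·4302 + 45 = 8649

8649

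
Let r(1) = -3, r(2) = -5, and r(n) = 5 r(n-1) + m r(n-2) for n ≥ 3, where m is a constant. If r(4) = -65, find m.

r(3) = -25 - 3m
r(4) = -125 - 20m
So -125 - 20m = -65, giving m = -3.

-3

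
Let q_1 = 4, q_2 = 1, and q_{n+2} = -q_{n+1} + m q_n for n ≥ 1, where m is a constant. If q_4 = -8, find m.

3

q_3 = -1 + 4m
q_4 = 1 - 3m
So 1 - 3m = -8, giving m = 3.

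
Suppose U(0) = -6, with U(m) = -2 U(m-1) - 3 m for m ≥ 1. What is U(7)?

U(1) = -2(-6) - 3 = 9
U(2) = -2(9) - 6 = -24
U(3) = -2(-24) - 9 = 39
U(4) = -2(39) - 12 = -90
U(5) = -2(-90) - 15 = 165
U(6) = -2(165) - 18 = -348
U(7) = -2(-348) - 21 = 675

675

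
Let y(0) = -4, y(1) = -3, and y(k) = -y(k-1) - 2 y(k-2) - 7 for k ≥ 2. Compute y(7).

-33

y(2) = -(-3) - 2*(-4) - 7 = 4
y(3) = -4 - 2*(-3) - 7 = -5
y(4) = -(-5) - 2*4 - 7 = -10
y(5) = -(-10) - 2*(-5) - 7 = 13
y(6) = -13 - 2*(-10) - 7 = 0
y(7) = -0 - 2*13 - 7 = -33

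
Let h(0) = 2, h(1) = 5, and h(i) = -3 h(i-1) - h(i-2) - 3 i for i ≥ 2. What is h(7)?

h(2) = -3(5) - 2 - 6 = -23
h(3) = -3(-23) - 5 - 9 = 55
h(4) = -3(55) - (-23) - 12 = -154
h(5) = -3(-154) - 55 - 15 = 392
h(6) = -3(392) - (-154) - 18 = -1040
h(7) = -3(-1040) - 392 - 21 = 2707

2707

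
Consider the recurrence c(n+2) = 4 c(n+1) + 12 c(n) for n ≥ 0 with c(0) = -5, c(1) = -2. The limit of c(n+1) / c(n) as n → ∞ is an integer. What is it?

The characteristic equation is r^2 - 4r - 12 = 0, which factors as (r - 6)(r + 2) = 0.
So the roots are 6 and -2. Since |6| > |-2| and the coefficient of 6^n is non-zero, the ratio tends to 6.

6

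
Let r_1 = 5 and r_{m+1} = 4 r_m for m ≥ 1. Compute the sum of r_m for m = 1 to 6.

6825

r_2 = 4·5 = 20
r_3 = 4·20 = 80
r_4 = 4·80 = 320
r_5 = 4·320 = 1280
r_6 = 4·1280 = 5120
Sum = 5 + 20 + 80 + 320 + 1280 + 5120 = 6825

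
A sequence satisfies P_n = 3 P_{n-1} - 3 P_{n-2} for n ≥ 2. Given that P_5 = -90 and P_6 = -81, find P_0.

Rearranging, P_{n-2} = (P_n - 3 P_{n-1}) / -3.
P_4 = (-81 - 3*(-90)) / -3 = 189/-3 = -63
P_3 = (-90 - 3*(-63)) / -3 = 99/-3 = -33
P_2 = (-63 - 3*(-33)) / -3 = 36/-3 = -12
P_1 = (-33 - 3*(-12)) / -3 = 3/-3 = -1
P_0 = (-12 - 3*(-1)) / -3 = -9/-3 = 3

3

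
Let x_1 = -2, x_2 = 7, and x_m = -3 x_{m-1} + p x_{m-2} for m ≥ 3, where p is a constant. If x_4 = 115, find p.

4

x_3 = -21 - 2p
x_4 = 63 + 13p
So 63 + 13p = 115, giving p = 4.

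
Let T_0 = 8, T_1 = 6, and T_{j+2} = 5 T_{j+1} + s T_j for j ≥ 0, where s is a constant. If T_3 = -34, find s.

-4

T_2 = 30 + 8s
T_3 = 150 + 46s
So 150 + 46s = -34, giving s = -4.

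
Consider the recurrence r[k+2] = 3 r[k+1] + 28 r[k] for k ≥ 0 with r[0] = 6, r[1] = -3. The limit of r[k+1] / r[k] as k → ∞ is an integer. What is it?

7

The characteristic equation is r^2 - 3r - 28 = 0, which factors as (r - 7)(r + 4) = 0.
So the roots are 7 and -4. Since |7| > |-4| and the coefficient of 7^k is non-zero, the ratio tends to 7.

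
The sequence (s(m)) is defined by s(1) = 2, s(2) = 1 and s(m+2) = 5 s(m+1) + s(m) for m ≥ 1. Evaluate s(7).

5042

s(3) = 5*1 + 2 = 7
s(4) = 5*7 + 1 = 36
s(5) = 5*36 + 7 = 187
s(6) = 5*187 + 36 = 971
s(7) = 5*971 + 187 = 5042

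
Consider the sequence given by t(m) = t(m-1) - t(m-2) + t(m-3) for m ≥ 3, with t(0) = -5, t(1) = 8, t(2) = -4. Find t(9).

t(3) = (-4) - 8 + (-5) = -17
t(4) = (-17) - (-4) + 8 = -5
t(5) = (-5) - (-17) + (-4) = 8
t(6) = 8 - (-5) + (-17) = -4
t(7) = (-4) - 8 + (-5) = -17
t(8) = (-17) - (-4) + 8 = -5
t(9) = (-5) - (-17) + (-4) = 8

8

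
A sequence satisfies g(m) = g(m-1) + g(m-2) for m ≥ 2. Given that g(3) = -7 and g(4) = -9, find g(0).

Rearranging, g(m-2) = g(m) - g(m-1).
g(2) = -9 - (-7) = -2
g(1) = -7 - (-2) = -5
g(0) = -2 - (-5) = 3

3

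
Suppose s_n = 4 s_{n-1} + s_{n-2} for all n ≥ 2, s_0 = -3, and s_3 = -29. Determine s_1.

Let s_1 = y.
s_2 = -3 + 4y
s_3 = -12 + 17y
So -12 + 17y = -29, giving y = -1.

-1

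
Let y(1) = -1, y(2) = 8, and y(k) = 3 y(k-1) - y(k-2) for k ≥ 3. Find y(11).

y(3) = 3*8 - (-1) = 25
y(4) = 3*25 - 8 = 67
y(5) = 3*67 - 25 = 176
y(6) = 3*176 - 67 = 461
y(7) = 3*461 - 176 = 1207
y(8) = 3*1207 - 461 = 3160
y(9) = 3*3160 - 1207 = 8273
y(10) = 3*8273 - 3160 = 21659
y(11) = 3*21659 - 8273 = 56704

56704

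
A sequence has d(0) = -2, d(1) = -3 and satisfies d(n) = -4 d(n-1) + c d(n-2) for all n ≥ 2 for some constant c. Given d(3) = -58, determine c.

-2

d(2) = 12 - 2c
d(3) = -48 + 5c
So -48 + 5c = -58, giving c = -2.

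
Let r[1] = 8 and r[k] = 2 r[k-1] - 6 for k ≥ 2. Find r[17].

131078

The fixed point is -6/(1 - 2) = 6, so r[k] - 6 = 2(r[k-1] - 6).
Hence r[k] = 2·2^{k-1} + 6.
r[17] = 2·2^{16} + 6 = 2·65536 + 6 = 131078.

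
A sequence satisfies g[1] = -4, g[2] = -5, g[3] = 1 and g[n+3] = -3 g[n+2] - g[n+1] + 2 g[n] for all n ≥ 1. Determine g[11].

139

g[4] = -3(1) - (-5) + 2(-4) = -6
g[5] = -3(-6) - 1 + 2(-5) = 7
g[6] = -3(7) - (-6) + 2(1) = -13
g[7] = -3(-13) - 7 + 2(-6) = 20
g[8] = -3(20) - (-13) + 2(7) = -33
g[9] = -3(-33) - 20 + 2(-13) = 53
g[10] = -3(53) - (-33) + 2(20) = -86
g[11] = -3(-86) - 53 + 2(-33) = 139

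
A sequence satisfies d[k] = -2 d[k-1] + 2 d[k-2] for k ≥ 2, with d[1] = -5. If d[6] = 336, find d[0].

-3

Let d[0] = x.
d[2] = 10 + 2x
d[3] = -30 - 4x
d[4] = 80 + 12x
d[5] = -220 - 32x
d[6] = 600 + 88x
So 600 + 88x = 336, giving x = -3.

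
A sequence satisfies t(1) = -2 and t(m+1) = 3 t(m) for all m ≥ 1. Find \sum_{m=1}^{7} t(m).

-2186

t(2) = 3(-2) = -6
t(3) = 3(-6) = -18
t(4) = 3(-18) = -54
t(5) = 3(-54) = -162
t(6) = 3(-162) = -486
t(7) = 3(-486) = -1458
Sum = (-2) + (-6) + (-18) + (-54) + (-162) + (-486) + (-1458) = -2186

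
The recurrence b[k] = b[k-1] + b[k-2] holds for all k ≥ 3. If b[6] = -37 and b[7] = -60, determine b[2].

Rearranging, b[k-2] = b[k] - b[k-1].
b[5] = -60 - (-37) = -23
b[4] = -37 - (-23) = -14
b[3] = -23 - (-14) = -9
b[2] = -14 - (-9) = -5

-5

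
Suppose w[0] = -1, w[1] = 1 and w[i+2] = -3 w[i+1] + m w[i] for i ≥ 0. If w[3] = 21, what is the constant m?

w[2] = -3 - m
w[3] = 9 + 4m
So 9 + 4m = 21, giving m = 3.

3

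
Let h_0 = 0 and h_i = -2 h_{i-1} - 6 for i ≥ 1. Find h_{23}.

-16777218

The fixed point is -6/(1 + 2) = -2, so h_i + 2 = -2(h_{i-1} + 2).
Hence h_i = 2·(-2)^i - 2.
h_{23} = 2·(-2)^{23} - 2 = 2·-8388608 - 2 = -16777218.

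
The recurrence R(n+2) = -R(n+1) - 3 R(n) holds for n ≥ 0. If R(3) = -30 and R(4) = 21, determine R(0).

-4

Rearranging, R(n-2) = (R(n) + R(n-1)) / -3.
R(2) = (21 + (-30)) / -3 = -9/-3 = 3
R(1) = (-30 + 3) / -3 = -27/-3 = 9
R(0) = (3 + 9) / -3 = 12/-3 = -4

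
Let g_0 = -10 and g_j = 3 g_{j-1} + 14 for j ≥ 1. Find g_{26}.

The fixed point is 14/(1 - 3) = -7, so g_j + 7 = 3(g_{j-1} + 7).
Hence g_j = -3·3^j - 7.
g_{26} = -3·3^{26} - 7 = -3·2541865828329 - 7 = -7625597484994.

-7625597484994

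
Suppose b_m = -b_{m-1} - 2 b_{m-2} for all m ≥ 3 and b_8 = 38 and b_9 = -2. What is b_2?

4

Rearranging, b_{m-2} = (b_m + b_{m-1}) / -2.
b_7 = (-2 + 38) / -2 = 36/-2 = -18
b_6 = (38 + (-18)) / -2 = 20/-2 = -10
b_5 = (-18 + (-10)) / -2 = -28/-2 = 14
b_4 = (-10 + 14) / -2 = 4/-2 = -2
b_3 = (14 + (-2)) / -2 = 12/-2 = -6
b_2 = (-2 + (-6)) / -2 = -8/-2 = 4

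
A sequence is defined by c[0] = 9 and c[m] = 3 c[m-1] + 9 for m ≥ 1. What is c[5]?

3276

c[1] = 3·9 + 9 = 36
c[2] = 3·36 + 9 = 117
c[3] = 3·117 + 9 = 360
c[4] = 3·360 + 9 = 1089
c[5] = 3·1089 + 9 = 3276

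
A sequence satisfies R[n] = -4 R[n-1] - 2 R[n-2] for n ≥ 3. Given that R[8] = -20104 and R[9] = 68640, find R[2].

Rearranging, R[n-2] = (R[n] + 4 R[n-1]) / -2.
R[7] = (68640 + 4(-20104)) / -2 = -11776/-2 = 5888
R[6] = (-20104 + 4(5888)) / -2 = 3448/-2 = -1724
R[5] = (5888 + 4(-1724)) / -2 = -1008/-2 = 504
R[4] = (-1724 + 4(504)) / -2 = 292/-2 = -146
R[3] = (504 + 4(-146)) / -2 = -80/-2 = 40
R[2] = (-146 + 4(40)) / -2 = 14/-2 = -7

-7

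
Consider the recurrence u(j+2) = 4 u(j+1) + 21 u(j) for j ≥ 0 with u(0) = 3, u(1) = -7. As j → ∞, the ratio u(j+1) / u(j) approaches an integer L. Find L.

7

The characteristic equation is r^2 - 4r - 21 = 0, which factors as (r - 7)(r + 3) = 0.
So the roots are 7 and -3. Since |7| > |-3| and the coefficient of 7^j is non-zero, the ratio tends to 7.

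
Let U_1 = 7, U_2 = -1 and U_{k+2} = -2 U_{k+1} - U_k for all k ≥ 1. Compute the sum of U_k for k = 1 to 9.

U_3 = -2·(-1) - 7 = -5
U_4 = -2·(-5) - (-1) = 11
U_5 = -2·11 - (-5) = -17
U_6 = -2·(-17) - 11 = 23
U_7 = -2·23 - (-17) = -29
U_8 = -2·(-29) - 23 = 35
U_9 = -2·35 - (-29) = -41
Sum = 7 + (-1) + (-5) + 11 + (-17) + 23 + (-29) + 35 + (-41) = -17

-17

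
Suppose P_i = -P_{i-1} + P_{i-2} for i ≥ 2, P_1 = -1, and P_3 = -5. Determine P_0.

3

Let P_0 = v.
P_2 = 1 + v
P_3 = -2 - v
So -2 - v = -5, giving v = 3.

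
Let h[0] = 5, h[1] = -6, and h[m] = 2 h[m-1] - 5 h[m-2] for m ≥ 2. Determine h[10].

h[2] = 2·(-6) - 5·5 = -37
h[3] = 2·(-37) - 5·(-6) = -44
h[4] = 2·(-44) - 5·(-37) = 97
h[5] = 2·97 - 5·(-44) = 414
h[6] = 2·414 - 5·97 = 343
h[7] = 2·343 - 5·414 = -1384
h[8] = 2·(-1384) - 5·343 = -4483
h[9] = 2·(-4483) - 5·(-1384) = -2046
h[10] = 2·(-2046) - 5·(-4483) = 18323

18323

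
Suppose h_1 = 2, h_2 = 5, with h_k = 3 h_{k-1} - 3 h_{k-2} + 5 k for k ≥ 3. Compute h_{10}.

-1069

h_3 = 3*5 - 3*2 + 15 = 24
h_4 = 3*24 - 3*5 + 20 = 77
h_5 = 3*77 - 3*24 + 25 = 184
h_6 = 3*184 - 3*77 + 30 = 351
h_7 = 3*351 - 3*184 + 35 = 536
h_8 = 3*536 - 3*351 + 40 = 595
h_9 = 3*595 - 3*536 + 45 = 222
h_{10} = 3*222 - 3*595 + 50 = -1069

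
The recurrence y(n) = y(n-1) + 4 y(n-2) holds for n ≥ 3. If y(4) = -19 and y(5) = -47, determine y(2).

Rearranging, y(n-2) = (y(n) - y(n-1)) / 4.
y(3) = (-47 - (-19)) / 4 = -28/4 = -7
y(2) = (-19 - (-7)) / 4 = -12/4 = -3

-3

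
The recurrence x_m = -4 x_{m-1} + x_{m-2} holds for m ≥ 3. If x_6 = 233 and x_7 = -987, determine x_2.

1

Rearranging, x_{m-2} = x_m + 4 x_{m-1}.
x_5 = -987 + 4*233 = -55
x_4 = 233 + 4*(-55) = 13
x_3 = -55 + 4*13 = -3
x_2 = 13 + 4*(-3) = 1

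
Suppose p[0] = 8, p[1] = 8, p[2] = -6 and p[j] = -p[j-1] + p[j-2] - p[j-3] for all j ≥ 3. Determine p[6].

-58

p[3] = -(-6) + 8 - 8 = 6
p[4] = -6 + (-6) - 8 = -20
p[5] = -(-20) + 6 - (-6) = 32
p[6] = -32 + (-20) - 6 = -58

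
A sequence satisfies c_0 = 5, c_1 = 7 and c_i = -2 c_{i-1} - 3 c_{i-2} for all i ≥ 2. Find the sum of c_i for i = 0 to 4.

33

c_2 = -2*7 - 3*5 = -29
c_3 = -2*(-29) - 3*7 = 37
c_4 = -2*37 - 3*(-29) = 13
Sum = 5 + 7 + (-29) + 37 + 13 = 33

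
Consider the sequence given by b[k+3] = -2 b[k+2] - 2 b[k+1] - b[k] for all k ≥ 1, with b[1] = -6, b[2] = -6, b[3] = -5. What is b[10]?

b[4] = -2(-5) - 2(-6) - (-6) = 28
b[5] = -2(28) - 2(-5) - (-6) = -40
b[6] = -2(-40) - 2(28) - (-5) = 29
b[7] = -2(29) - 2(-40) - 28 = -6
b[8] = -2(-6) - 2(29) - (-40) = -6
b[9] = -2(-6) - 2(-6) - 29 = -5
b[10] = -2(-5) - 2(-6) - (-6) = 28

28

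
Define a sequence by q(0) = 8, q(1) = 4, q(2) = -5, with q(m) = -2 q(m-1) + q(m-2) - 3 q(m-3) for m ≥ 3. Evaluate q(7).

q(3) = -2·(-5) + 4 - 3·8 = -10
q(4) = -2·(-10) + (-5) - 3·4 = 3
q(5) = -2·3 + (-10) - 3·(-5) = -1
q(6) = -2·(-1) + 3 - 3·(-10) = 35
q(7) = -2·35 + (-1) - 3·3 = -80

-80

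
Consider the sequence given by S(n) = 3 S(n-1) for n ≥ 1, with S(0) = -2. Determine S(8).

S(1) = 3(-2) = -6
S(2) = 3(-6) = -18
S(3) = 3(-18) = -54
S(4) = 3(-54) = -162
S(5) = 3(-162) = -486
S(6) = 3(-486) = -1458
S(7) = 3(-1458) = -4374
S(8) = 3(-4374) = -13122

-13122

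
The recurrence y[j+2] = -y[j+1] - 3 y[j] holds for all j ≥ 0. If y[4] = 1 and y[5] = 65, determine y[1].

Rearranging, y[j-2] = (y[j] + y[j-1]) / -3.
y[3] = (65 + 1) / -3 = 66/-3 = -22
y[2] = (1 + (-22)) / -3 = -21/-3 = 7
y[1] = (-22 + 7) / -3 = -15/-3 = 5

5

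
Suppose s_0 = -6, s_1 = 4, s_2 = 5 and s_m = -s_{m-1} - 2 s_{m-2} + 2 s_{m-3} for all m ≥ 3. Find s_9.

-711

s_3 = -5 - 2·4 + 2·(-6) = -25
s_4 = -(-25) - 2·5 + 2·4 = 23
s_5 = -23 - 2·(-25) + 2·5 = 37
s_6 = -37 - 2·23 + 2·(-25) = -133
s_7 = -(-133) - 2·37 + 2·23 = 105
s_8 = -105 - 2·(-133) + 2·37 = 235
s_9 = -235 - 2·105 + 2·(-133) = -711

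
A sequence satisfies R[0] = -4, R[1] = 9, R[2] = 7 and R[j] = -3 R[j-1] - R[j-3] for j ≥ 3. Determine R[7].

R[3] = -3(7) - (-4) = -17
R[4] = -3(-17) - 9 = 42
R[5] = -3(42) - 7 = -133
R[6] = -3(-133) - (-17) = 416
R[7] = -3(416) - 42 = -1290

-1290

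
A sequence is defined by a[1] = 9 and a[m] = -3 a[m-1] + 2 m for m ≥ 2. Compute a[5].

a[2] = -3·9 + 4 = -23
a[3] = -3·(-23) + 6 = 75
a[4] = -3·75 + 8 = -217
a[5] = -3·(-217) + 10 = 661

661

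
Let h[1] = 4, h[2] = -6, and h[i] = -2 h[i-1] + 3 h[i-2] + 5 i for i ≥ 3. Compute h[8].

-7296

h[3] = -2*(-6) + 3*4 + 15 = 39
h[4] = -2*39 + 3*(-6) + 20 = -76
h[5] = -2*(-76) + 3*39 + 25 = 294
h[6] = -2*294 + 3*(-76) + 30 = -786
h[7] = -2*(-786) + 3*294 + 35 = 2489
h[8] = -2*2489 + 3*(-786) + 40 = -7296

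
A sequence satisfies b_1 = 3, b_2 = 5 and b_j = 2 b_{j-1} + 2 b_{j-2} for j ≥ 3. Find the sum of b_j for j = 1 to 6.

498

b_3 = 2·5 + 2·3 = 16
b_4 = 2·16 + 2·5 = 42
b_5 = 2·42 + 2·16 = 116
b_6 = 2·116 + 2·42 = 316
Sum = 3 + 5 + 16 + 42 + 116 + 316 = 498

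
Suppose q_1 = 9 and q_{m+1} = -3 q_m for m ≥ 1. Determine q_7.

q_2 = -3·9 = -27
q_3 = -3·(-27) = 81
q_4 = -3·81 = -243
q_5 = -3·(-243) = 729
q_6 = -3·729 = -2187
q_7 = -3·(-2187) = 6561

6561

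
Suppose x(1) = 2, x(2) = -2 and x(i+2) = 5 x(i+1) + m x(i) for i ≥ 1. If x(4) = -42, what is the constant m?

x(3) = -10 + 2m
x(4) = -50 + 8m
So -50 + 8m = -42, giving m = 1.

1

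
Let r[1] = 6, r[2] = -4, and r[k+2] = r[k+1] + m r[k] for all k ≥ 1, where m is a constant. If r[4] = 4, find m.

4

r[3] = -4 + 6m
r[4] = -4 + 2m
So -4 + 2m = 4, giving m = 4.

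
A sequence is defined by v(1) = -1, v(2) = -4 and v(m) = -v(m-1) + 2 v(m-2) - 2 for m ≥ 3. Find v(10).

-406

v(3) = -(-4) + 2·(-1) - 2 = 0
v(4) = -0 + 2·(-4) - 2 = -10
v(5) = -(-10) + 2·0 - 2 = 8
v(6) = -8 + 2·(-10) - 2 = -30
v(7) = -(-30) + 2·8 - 2 = 44
v(8) = -44 + 2·(-30) - 2 = -106
v(9) = -(-106) + 2·44 - 2 = 192
v(10) = -192 + 2·(-106) - 2 = -406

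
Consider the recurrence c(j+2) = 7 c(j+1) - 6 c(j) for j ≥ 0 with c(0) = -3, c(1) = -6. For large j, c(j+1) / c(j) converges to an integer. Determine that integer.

6

The characteristic equation is r^2 - 7r + 6 = 0, which factors as (r - 6)(r - 1) = 0.
So the roots are 6 and 1. Since |6| > |1| and the coefficient of 6^j is non-zero, the ratio tends to 6.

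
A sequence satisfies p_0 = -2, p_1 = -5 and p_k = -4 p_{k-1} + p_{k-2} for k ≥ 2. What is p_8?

p_2 = -4·(-5) + (-2) = 18
p_3 = -4·18 + (-5) = -77
p_4 = -4·(-77) + 18 = 326
p_5 = -4·326 + (-77) = -1381
p_6 = -4·(-1381) + 326 = 5850
p_7 = -4·5850 + (-1381) = -24781
p_8 = -4·(-24781) + 5850 = 104974

104974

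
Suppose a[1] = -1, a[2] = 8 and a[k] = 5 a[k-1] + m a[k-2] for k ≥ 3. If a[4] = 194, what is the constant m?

-2

a[3] = 40 - m
a[4] = 200 + 3m
So 200 + 3m = 194, giving m = -2.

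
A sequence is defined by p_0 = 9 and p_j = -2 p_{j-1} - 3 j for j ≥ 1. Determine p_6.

612

p_1 = -2*9 - 3 = -21
p_2 = -2*(-21) - 6 = 36
p_3 = -2*36 - 9 = -81
p_4 = -2*(-81) - 12 = 150
p_5 = -2*150 - 15 = -315
p_6 = -2*(-315) - 18 = 612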